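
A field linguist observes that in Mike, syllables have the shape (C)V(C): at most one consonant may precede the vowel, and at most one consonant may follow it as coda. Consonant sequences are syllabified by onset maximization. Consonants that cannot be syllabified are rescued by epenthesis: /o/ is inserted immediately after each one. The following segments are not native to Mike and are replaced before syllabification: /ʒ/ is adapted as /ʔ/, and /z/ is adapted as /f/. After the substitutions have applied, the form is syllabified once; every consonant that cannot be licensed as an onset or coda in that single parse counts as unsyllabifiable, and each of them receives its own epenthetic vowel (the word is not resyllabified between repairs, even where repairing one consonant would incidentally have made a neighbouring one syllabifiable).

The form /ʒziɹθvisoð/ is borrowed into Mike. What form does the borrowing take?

Substitution: /ʒ/ → /ʔ/, /z/ → /f/, giving /ʔfiɹθvisoð/.
Syllabifying with onset maximization leaves /ʔ/, /θ/ stranded (at most one coda consonant is licensed; onsets are limited to one consonant).
Each unlicensed consonant becomes the onset of a new syllable: /ʔ/ → /ʔo/, /θ/ → /θo/.

ʔofiɹθovisoð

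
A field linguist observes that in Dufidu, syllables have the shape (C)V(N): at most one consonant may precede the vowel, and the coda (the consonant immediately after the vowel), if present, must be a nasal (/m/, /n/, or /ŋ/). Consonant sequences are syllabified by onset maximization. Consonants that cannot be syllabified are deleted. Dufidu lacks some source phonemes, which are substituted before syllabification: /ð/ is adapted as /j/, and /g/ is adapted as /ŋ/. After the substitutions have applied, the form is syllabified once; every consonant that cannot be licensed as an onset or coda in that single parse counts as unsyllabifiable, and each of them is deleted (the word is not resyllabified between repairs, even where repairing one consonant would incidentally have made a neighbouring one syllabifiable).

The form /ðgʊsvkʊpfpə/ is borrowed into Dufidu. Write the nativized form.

ŋʊkʊpə

Substitution: /ð/ → /j/, /g/ → /ŋ/, giving /jŋʊsvkʊpfpə/.
Under (C)V(N), the unsyllabifiable consonants are /j/, /s/, /v/, /p/, /f/ (only a nasal (/m/, /n/, or /ŋ/) is licensed in coda position; onsets are limited to one consonant).
Each unlicensed consonant is deleted: /j/, /s/, /v/, /p/, /f/.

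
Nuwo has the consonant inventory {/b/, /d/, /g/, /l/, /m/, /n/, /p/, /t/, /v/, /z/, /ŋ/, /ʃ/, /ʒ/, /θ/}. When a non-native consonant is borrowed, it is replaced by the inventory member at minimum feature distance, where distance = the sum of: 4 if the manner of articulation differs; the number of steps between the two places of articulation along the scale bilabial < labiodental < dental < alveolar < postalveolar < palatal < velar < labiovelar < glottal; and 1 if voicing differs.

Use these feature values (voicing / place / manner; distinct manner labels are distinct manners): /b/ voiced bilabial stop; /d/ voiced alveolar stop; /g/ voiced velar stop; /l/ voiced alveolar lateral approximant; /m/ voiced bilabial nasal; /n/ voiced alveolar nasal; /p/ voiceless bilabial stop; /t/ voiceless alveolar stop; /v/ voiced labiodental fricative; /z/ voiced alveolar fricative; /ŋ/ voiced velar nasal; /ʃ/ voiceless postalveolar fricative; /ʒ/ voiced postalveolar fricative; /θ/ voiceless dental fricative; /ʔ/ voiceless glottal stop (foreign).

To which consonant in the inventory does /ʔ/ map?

/g/ is closest: same manner (stop), place distance 2 (glottal→velar), voicing differs (+1); total 3. Next closest is /t/ at distance 5.

g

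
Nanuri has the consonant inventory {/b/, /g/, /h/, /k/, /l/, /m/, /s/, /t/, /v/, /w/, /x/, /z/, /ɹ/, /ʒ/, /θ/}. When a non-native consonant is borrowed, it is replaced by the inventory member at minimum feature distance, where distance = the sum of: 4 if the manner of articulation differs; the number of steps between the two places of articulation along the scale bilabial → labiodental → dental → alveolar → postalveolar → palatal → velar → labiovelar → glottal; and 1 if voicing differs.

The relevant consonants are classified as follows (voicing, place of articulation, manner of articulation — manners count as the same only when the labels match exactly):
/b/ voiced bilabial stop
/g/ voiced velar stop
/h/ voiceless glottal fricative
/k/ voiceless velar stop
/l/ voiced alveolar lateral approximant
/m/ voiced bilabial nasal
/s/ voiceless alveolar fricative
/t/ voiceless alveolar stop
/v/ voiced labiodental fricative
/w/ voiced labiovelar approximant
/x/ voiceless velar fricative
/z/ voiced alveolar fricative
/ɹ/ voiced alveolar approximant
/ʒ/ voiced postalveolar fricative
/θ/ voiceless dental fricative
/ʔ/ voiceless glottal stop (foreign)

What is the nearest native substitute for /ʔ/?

k

/k/ is closest: same manner (stop), place distance 2 (glottal→velar), same voicing; total 2. Next closest is /g/ at distance 3.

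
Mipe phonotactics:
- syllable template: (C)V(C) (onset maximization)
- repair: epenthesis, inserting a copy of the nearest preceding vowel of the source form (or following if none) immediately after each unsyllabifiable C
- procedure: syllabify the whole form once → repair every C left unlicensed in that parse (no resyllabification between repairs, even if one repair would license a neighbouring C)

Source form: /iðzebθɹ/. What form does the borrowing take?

The consonants /θ/, /ɹ/ cannot be parsed into a legal (C)V(C) syllable (at most one coda consonant is licensed; onsets are limited to one consonant).
Epenthesis after each stranded consonant: /θ/ → /θe/, /ɹ/ → /ɹe/.

iðzebθeɹe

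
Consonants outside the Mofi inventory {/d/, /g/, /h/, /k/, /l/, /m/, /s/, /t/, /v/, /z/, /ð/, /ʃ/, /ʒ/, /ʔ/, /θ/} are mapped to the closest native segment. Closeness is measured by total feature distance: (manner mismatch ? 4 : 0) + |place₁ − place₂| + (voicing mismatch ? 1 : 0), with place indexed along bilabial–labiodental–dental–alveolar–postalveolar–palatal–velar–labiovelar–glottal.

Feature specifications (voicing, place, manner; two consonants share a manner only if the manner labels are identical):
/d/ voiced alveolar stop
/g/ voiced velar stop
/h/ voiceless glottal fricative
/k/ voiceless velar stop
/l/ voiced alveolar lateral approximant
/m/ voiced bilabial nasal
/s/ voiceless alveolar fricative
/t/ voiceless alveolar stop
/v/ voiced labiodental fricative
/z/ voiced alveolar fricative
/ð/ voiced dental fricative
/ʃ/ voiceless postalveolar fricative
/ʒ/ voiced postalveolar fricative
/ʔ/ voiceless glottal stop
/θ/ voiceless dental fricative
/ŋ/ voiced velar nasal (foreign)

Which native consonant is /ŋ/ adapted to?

/g/ is closest: manner differs (nasal→stop, +4), place distance 0 (velar→velar), same voicing; total 4. Next closest is /k/ at distance 5.

g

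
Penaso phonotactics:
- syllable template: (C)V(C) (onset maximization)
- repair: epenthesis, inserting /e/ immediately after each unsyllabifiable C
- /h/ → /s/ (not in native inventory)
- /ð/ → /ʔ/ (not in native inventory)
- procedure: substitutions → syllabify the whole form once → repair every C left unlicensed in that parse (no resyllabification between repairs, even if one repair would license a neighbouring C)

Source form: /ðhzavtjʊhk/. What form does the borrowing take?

ʔesezavtejʊske

Substitution: /ð/ → /ʔ/, /h/ → /s/, giving /ʔszavtjʊsk/.
Syllabifying with onset maximization leaves /ʔ/, /s/, /t/, /k/ stranded (at most one coda consonant is licensed; onsets are limited to one consonant).
Inserting the epenthetic vowel yields /ʔ/ → /ʔe/, /s/ → /se/, /t/ → /te/, /k/ → /ke/.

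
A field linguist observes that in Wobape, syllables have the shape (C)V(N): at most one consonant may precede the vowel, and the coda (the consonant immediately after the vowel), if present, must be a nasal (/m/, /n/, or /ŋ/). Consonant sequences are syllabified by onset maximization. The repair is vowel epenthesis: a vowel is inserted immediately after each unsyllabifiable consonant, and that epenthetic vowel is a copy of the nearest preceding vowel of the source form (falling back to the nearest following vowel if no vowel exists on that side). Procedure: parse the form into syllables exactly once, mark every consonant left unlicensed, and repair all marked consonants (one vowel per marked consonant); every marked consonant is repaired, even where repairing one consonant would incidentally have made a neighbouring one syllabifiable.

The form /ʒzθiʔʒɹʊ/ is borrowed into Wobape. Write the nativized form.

Syllabifying with onset maximization leaves /ʒ/, /z/, /ʔ/, /ʒ/ stranded (only a nasal (/m/, /n/, or /ŋ/) is licensed in coda position; onsets are limited to one consonant).
Each unlicensed consonant becomes the onset of a new syllable: /ʒ/ → /ʒi/, /z/ → /zi/, /ʔ/ → /ʔi/, /ʒ/ → /ʒi/.

ʒiziθiʔiʒiɹʊ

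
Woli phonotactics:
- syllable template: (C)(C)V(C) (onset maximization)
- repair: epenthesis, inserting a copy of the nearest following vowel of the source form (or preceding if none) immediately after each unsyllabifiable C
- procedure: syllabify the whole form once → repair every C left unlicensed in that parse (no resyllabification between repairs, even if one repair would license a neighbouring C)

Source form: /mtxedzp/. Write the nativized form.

metxedzepe

The consonants /m/, /z/, /p/ cannot be parsed into a legal (C)(C)V(C) syllable (at most one coda consonant is licensed; onsets may contain at most 2 consonants).
Each unlicensed consonant becomes the onset of a new syllable: /m/ → /me/, /z/ → /ze/, /p/ → /pe/.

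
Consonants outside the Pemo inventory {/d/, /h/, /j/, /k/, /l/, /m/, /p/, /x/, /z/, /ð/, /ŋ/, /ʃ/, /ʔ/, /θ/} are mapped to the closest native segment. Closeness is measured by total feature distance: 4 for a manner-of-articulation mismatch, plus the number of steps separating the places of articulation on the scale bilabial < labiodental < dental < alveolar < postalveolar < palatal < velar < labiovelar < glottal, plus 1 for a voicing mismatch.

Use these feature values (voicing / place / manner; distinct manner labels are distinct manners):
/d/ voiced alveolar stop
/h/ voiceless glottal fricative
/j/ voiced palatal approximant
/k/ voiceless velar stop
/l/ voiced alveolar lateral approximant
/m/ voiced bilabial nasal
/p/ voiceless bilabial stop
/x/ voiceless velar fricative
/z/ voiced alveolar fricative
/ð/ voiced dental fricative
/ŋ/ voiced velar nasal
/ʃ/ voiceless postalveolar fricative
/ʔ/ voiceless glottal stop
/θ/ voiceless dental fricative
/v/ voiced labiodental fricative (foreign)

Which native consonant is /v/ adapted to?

ð

/ð/ is closest: same manner (fricative), place distance 1 (labiodental→dental), same voicing; total 1. Next closest is /z/ at distance 2.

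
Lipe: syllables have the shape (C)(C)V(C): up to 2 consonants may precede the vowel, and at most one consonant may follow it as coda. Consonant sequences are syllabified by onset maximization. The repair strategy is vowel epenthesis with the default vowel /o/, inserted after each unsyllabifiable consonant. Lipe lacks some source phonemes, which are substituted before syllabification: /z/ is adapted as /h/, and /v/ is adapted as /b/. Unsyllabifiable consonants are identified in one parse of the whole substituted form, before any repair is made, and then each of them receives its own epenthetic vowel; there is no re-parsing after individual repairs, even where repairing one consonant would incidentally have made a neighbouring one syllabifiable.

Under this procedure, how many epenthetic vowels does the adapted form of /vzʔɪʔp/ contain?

2

After substitution the input is /bhʔɪʔp/.
The unsyllabifiable consonants are /b/, /p/; each receives one epenthetic vowel.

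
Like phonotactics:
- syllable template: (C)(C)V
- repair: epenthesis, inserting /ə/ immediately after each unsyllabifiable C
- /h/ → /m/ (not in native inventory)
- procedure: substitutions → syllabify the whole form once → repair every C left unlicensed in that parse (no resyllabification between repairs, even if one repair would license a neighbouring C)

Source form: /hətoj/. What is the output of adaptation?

Substitution: /h/ → /m/, giving /mətoj/.
The consonants /j/ cannot be parsed into a legal (C)(C)V syllable (no codas are permitted; onsets may contain at most 2 consonants).
Each unlicensed consonant becomes the onset of a new syllable: /j/ → /jə/.

mətojə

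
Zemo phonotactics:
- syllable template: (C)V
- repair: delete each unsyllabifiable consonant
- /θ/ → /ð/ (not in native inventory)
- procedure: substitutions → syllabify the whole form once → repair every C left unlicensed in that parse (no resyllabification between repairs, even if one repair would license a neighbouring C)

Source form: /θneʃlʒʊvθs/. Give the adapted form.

Substitution: /θ/ → /ð/, giving /ðneʃlʒʊvðs/.
Syllabifying with onset maximization leaves /ð/, /ʃ/, /l/, /v/, /ð/, /s/ stranded (no codas are permitted; onsets are limited to one consonant).
Each unlicensed consonant is deleted: /ð/, /ʃ/, /l/, /v/, /ð/, /s/.

neʒʊ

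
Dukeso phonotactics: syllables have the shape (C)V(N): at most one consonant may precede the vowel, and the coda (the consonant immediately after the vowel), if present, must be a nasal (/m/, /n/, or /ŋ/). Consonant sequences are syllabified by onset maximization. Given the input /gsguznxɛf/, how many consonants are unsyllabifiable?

5

Under (C)V(N), the unsyllabifiable consonants are /g/, /s/, /z/, /n/, /f/ (only a nasal (/m/, /n/, or /ŋ/) is licensed in coda position; onsets are limited to one consonant).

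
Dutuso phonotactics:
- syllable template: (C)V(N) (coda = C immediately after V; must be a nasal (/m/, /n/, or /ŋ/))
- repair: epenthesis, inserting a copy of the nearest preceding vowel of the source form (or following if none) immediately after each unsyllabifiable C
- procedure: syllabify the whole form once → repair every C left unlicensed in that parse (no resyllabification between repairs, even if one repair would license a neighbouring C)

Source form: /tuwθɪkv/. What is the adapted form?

tuwuθɪkɪvɪ

Under (C)V(N), the unsyllabifiable consonants are /w/, /k/, /v/ (only a nasal (/m/, /n/, or /ŋ/) is licensed in coda position; onsets are limited to one consonant).
Each unlicensed consonant becomes the onset of a new syllable: /w/ → /wu/, /k/ → /kɪ/, /v/ → /vɪ/.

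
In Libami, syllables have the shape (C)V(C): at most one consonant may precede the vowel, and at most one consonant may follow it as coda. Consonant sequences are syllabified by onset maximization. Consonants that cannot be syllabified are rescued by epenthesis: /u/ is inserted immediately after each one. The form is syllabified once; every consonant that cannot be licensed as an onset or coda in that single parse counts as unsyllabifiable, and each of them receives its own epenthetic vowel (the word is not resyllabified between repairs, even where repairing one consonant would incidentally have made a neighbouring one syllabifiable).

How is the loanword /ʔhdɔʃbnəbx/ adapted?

The consonants /ʔ/, /h/, /b/, /x/ cannot be parsed into a legal (C)V(C) syllable (at most one coda consonant is licensed; onsets are limited to one consonant).
Inserting the epenthetic vowel yields /ʔ/ → /ʔu/, /h/ → /hu/, /b/ → /bu/, /x/ → /xu/.

ʔuhudɔʃbunəbxu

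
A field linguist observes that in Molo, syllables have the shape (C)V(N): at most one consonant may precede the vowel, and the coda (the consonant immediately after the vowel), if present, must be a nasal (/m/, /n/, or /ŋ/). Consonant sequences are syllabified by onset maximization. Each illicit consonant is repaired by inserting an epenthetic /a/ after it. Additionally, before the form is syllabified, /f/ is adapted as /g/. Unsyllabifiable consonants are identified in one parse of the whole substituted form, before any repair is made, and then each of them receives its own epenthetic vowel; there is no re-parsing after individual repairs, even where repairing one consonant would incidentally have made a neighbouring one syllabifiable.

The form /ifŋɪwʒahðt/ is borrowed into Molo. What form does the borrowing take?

Substitution: /f/ → /g/, giving /igŋɪwʒahðt/.
The consonants /g/, /w/, /h/, /ð/, /t/ cannot be parsed into a legal (C)V(N) syllable (only a nasal (/m/, /n/, or /ŋ/) is licensed in coda position; onsets are limited to one consonant).
Inserting the epenthetic vowel yields /g/ → /ga/, /w/ → /wa/, /h/ → /ha/, /ð/ → /ða/, /t/ → /ta/.

igaŋɪwaʒahaðata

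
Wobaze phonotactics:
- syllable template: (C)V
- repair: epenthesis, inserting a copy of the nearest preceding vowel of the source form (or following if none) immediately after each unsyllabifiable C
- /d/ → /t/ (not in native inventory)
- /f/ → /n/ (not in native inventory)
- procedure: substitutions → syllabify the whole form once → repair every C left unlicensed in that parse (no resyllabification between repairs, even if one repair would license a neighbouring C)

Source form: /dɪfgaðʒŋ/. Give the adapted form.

Substitution: /d/ → /t/, /f/ → /n/, giving /tɪngaðʒŋ/.
The consonants /n/, /ð/, /ʒ/, /ŋ/ cannot be parsed into a legal (C)V syllable (no codas are permitted; onsets are limited to one consonant).
Epenthesis after each stranded consonant: /n/ → /nɪ/, /ð/ → /ða/, /ʒ/ → /ʒa/, /ŋ/ → /ŋa/.

tɪnɪgaðaʒaŋa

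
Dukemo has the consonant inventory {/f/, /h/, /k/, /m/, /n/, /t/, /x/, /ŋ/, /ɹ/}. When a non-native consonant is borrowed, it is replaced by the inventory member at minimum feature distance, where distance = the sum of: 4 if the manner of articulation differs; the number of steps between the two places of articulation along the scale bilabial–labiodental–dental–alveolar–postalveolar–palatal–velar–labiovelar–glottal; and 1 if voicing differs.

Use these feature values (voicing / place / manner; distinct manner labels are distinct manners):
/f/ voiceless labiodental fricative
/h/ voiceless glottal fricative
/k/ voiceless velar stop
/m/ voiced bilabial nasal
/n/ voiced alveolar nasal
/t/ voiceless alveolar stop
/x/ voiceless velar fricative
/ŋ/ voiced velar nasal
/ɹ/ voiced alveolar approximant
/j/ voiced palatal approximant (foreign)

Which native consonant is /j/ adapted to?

ɹ

/ɹ/ is closest: same manner (approximant), place distance 2 (palatal→alveolar), same voicing; total 2. Next closest is /ŋ/ at distance 5.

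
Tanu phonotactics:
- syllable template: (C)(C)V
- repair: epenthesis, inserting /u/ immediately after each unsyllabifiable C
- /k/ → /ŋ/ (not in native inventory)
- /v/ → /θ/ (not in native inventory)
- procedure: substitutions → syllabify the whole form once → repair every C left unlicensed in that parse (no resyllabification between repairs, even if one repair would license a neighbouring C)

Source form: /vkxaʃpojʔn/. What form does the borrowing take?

θuŋxaʃpojuʔunu

Substitution: /v/ → /θ/, /k/ → /ŋ/, giving /θŋxaʃpojʔn/.
Under (C)(C)V, the unsyllabifiable consonants are /θ/, /j/, /ʔ/, /n/ (no codas are permitted; onsets may contain at most 2 consonants).
Epenthesis after each stranded consonant: /θ/ → /θu/, /j/ → /ju/, /ʔ/ → /ʔu/, /n/ → /nu/.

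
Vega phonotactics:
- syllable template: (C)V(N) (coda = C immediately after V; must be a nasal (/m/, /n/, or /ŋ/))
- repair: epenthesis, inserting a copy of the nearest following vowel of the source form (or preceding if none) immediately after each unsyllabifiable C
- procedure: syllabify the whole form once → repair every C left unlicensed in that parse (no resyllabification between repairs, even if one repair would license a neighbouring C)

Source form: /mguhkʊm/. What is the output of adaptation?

Syllabifying with onset maximization leaves /m/, /h/ stranded (only a nasal (/m/, /n/, or /ŋ/) is licensed in coda position; onsets are limited to one consonant).
Each unlicensed consonant becomes the onset of a new syllable: /m/ → /mu/, /h/ → /hʊ/.

muguhʊkʊm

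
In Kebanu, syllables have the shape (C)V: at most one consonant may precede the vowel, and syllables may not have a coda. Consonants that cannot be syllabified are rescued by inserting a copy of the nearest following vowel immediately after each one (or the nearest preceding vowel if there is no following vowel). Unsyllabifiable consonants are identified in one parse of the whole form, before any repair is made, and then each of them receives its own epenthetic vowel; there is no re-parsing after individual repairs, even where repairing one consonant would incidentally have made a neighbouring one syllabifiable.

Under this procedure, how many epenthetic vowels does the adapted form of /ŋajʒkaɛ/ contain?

The unsyllabifiable consonants are /j/, /ʒ/; each receives one epenthetic vowel.

2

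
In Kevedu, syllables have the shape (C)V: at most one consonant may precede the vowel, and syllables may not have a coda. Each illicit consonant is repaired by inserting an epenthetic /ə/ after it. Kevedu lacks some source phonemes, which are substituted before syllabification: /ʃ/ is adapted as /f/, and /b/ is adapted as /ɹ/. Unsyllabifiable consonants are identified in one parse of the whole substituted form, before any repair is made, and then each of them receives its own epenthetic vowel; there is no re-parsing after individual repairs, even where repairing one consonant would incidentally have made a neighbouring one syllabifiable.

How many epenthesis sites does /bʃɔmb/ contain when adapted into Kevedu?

After substitution the input is /ɹfɔmɹ/.
The unsyllabifiable consonants are /ɹ/, /m/, /ɹ/; each receives one epenthetic vowel.

3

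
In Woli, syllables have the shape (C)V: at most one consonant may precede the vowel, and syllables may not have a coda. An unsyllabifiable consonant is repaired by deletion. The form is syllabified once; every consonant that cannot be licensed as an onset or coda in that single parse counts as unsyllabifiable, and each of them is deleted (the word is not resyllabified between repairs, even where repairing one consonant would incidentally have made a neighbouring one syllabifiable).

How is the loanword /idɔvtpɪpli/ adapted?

idɔpɪli

Under (C)V, the unsyllabifiable consonants are /v/, /t/, /p/ (no codas are permitted; onsets are limited to one consonant).
Deletion applies to /v/, /t/, /p/.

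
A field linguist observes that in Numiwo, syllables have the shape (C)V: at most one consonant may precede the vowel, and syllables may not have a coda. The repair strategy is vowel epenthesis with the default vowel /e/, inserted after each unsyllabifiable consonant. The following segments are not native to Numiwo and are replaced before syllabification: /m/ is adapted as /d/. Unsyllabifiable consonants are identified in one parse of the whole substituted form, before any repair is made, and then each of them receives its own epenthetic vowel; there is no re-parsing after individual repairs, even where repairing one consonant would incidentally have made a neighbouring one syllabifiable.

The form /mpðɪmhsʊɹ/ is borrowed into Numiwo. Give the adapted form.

Substitution: /m/ → /d/, giving /dpðɪdhsʊɹ/.
Under (C)V, the unsyllabifiable consonants are /d/, /p/, /d/, /h/, /ɹ/ (no codas are permitted; onsets are limited to one consonant).
Each unlicensed consonant becomes the onset of a new syllable: /d/ → /de/, /p/ → /pe/, /d/ → /de/, /h/ → /he/, /ɹ/ → /ɹe/.

depeðɪdehesʊɹe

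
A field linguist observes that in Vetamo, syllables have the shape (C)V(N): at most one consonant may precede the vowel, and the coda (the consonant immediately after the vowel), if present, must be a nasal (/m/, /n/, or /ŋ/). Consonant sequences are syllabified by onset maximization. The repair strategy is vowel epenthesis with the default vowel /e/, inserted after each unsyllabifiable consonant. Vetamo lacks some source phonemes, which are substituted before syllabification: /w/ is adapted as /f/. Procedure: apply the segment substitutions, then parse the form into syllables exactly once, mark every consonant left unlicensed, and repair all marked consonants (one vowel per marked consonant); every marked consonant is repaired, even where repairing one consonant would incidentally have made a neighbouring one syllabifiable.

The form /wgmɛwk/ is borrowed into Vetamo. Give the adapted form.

Substitution: /w/ → /f/, giving /fgmɛfk/.
Syllabifying with onset maximization leaves /f/, /g/, /f/, /k/ stranded (only a nasal (/m/, /n/, or /ŋ/) is licensed in coda position; onsets are limited to one consonant).
Epenthesis after each stranded consonant: /f/ → /fe/, /g/ → /ge/, /f/ → /fe/, /k/ → /ke/.

fegemɛfeke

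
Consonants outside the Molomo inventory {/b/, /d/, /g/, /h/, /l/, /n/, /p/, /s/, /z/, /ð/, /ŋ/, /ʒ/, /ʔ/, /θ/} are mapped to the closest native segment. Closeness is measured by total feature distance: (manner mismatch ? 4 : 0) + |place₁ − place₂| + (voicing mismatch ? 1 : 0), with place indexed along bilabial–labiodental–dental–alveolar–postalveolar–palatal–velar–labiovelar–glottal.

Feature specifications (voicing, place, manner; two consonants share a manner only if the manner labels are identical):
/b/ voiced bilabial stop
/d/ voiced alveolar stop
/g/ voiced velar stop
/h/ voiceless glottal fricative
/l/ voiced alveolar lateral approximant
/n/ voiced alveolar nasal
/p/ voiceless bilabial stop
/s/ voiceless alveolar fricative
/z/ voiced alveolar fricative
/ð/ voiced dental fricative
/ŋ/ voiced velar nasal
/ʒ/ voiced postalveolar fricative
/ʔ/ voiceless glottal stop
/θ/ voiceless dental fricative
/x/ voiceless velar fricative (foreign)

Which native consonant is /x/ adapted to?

h

/h/ is closest: same manner (fricative), place distance 2 (velar→glottal), same voicing; total 2. Next closest is /s/ at distance 3.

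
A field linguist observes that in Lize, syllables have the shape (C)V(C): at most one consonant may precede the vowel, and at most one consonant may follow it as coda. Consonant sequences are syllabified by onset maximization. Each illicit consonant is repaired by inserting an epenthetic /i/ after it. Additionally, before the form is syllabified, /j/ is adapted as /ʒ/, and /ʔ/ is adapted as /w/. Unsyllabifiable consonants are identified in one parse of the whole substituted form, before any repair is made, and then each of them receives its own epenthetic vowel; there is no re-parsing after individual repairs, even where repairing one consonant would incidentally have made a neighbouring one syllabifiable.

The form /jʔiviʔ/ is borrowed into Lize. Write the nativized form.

ʒiwiviw

Substitution: /j/ → /ʒ/, /ʔ/ → /w/, giving /ʒwiviw/.
The consonants /ʒ/ cannot be parsed into a legal (C)V(C) syllable (at most one coda consonant is licensed; onsets are limited to one consonant).
Each unlicensed consonant becomes the onset of a new syllable: /ʒ/ → /ʒi/.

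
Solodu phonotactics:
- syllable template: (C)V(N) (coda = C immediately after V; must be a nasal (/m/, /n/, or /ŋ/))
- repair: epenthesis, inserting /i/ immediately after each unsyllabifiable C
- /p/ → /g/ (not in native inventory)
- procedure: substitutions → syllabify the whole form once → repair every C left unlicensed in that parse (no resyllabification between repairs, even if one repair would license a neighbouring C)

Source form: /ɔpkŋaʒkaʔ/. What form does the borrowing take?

ɔgikiŋaʒikaʔi

Substitution: /p/ → /g/, giving /ɔgkŋaʒkaʔ/.
Under (C)V(N), the unsyllabifiable consonants are /g/, /k/, /ʒ/, /ʔ/ (only a nasal (/m/, /n/, or /ŋ/) is licensed in coda position; onsets are limited to one consonant).
Epenthesis after each stranded consonant: /g/ → /gi/, /k/ → /ki/, /ʒ/ → /ʒi/, /ʔ/ → /ʔi/.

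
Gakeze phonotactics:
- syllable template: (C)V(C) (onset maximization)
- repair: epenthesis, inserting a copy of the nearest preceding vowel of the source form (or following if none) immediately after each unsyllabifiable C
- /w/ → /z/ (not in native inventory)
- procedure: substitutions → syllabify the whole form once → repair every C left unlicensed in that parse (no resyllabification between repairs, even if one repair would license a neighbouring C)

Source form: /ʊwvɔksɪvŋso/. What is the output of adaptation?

Substitution: /w/ → /z/, giving /ʊzvɔksɪvŋso/.
The consonants /ŋ/ cannot be parsed into a legal (C)V(C) syllable (at most one coda consonant is licensed; onsets are limited to one consonant).
Epenthesis after each stranded consonant: /ŋ/ → /ŋɪ/.

ʊzvɔksɪvŋɪso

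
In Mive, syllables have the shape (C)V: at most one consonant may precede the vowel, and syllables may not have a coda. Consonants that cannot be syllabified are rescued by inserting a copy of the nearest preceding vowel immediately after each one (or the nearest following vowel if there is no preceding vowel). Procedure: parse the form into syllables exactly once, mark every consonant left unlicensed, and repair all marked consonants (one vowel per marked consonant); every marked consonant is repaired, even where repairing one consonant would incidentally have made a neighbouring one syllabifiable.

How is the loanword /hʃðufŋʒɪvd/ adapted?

Under (C)V, the unsyllabifiable consonants are /h/, /ʃ/, /f/, /ŋ/, /v/, /d/ (no codas are permitted; onsets are limited to one consonant).
Inserting the epenthetic vowel yields /h/ → /hu/, /ʃ/ → /ʃu/, /f/ → /fu/, /ŋ/ → /ŋu/, /v/ → /vɪ/, /d/ → /dɪ/.

huʃuðufuŋuʒɪvɪdɪ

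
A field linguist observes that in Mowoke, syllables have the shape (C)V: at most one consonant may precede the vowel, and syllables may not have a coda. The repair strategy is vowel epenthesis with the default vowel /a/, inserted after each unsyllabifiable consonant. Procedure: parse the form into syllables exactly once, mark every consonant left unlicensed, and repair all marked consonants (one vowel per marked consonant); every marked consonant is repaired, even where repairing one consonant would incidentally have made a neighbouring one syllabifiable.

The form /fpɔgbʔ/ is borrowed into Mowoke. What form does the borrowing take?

Under (C)V, the unsyllabifiable consonants are /f/, /g/, /b/, /ʔ/ (no codas are permitted; onsets are limited to one consonant).
Epenthesis after each stranded consonant: /f/ → /fa/, /g/ → /ga/, /b/ → /ba/, /ʔ/ → /ʔa/.

fapɔgabaʔa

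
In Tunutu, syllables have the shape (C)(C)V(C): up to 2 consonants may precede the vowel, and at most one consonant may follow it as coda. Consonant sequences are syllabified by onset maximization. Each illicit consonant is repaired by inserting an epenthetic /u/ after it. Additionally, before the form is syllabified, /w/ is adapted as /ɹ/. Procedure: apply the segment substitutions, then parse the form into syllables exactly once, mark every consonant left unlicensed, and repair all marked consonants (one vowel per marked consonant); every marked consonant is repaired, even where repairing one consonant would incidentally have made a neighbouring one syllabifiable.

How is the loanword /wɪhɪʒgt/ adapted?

ɹɪhɪʒgutu

Substitution: /w/ → /ɹ/, giving /ɹɪhɪʒgt/.
The consonants /g/, /t/ cannot be parsed into a legal (C)(C)V(C) syllable (at most one coda consonant is licensed; onsets may contain at most 2 consonants).
Epenthesis after each stranded consonant: /g/ → /gu/, /t/ → /tu/.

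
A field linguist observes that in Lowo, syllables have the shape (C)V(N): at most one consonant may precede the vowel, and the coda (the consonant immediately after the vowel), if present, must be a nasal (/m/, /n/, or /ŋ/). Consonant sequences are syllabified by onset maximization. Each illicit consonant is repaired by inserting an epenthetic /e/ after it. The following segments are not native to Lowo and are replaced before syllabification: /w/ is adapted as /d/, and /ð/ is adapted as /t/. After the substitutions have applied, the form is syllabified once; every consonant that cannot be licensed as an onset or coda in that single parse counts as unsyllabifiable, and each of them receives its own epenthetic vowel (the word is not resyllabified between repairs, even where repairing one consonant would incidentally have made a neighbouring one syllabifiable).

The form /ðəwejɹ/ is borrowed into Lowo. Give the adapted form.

tədejeɹe

Substitution: /ð/ → /t/, /w/ → /d/, giving /tədejɹ/.
Syllabifying with onset maximization leaves /j/, /ɹ/ stranded (only a nasal (/m/, /n/, or /ŋ/) is licensed in coda position; onsets are limited to one consonant).
Each unlicensed consonant becomes the onset of a new syllable: /j/ → /je/, /ɹ/ → /ɹe/.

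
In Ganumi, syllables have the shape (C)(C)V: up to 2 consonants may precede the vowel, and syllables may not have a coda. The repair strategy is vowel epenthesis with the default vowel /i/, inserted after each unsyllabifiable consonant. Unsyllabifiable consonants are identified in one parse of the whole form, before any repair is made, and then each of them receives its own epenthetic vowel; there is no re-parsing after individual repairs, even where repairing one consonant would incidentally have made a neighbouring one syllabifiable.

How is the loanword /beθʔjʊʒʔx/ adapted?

Under (C)(C)V, the unsyllabifiable consonants are /θ/, /ʒ/, /ʔ/, /x/ (no codas are permitted; onsets may contain at most 2 consonants).
Inserting the epenthetic vowel yields /θ/ → /θi/, /ʒ/ → /ʒi/, /ʔ/ → /ʔi/, /x/ → /xi/.

beθiʔjʊʒiʔixi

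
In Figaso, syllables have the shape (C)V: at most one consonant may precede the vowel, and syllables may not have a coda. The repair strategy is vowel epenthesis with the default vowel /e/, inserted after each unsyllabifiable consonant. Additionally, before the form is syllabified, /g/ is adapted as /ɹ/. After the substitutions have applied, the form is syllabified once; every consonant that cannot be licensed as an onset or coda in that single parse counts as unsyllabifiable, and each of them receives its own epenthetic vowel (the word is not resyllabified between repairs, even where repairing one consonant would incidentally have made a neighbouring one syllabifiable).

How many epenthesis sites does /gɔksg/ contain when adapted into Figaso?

After substitution the input is /ɹɔksɹ/.
The unsyllabifiable consonants are /k/, /s/, /ɹ/; each receives one epenthetic vowel.

3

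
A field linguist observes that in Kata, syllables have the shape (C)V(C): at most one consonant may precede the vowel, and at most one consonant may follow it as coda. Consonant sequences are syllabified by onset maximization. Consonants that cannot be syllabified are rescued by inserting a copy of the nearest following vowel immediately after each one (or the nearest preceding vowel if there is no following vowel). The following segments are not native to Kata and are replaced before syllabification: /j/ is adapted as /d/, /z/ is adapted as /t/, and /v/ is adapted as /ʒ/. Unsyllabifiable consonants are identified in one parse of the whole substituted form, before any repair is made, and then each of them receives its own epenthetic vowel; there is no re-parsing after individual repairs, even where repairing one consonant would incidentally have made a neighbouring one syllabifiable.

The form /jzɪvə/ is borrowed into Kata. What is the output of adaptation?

Substitution: /j/ → /d/, /z/ → /t/, /v/ → /ʒ/, giving /dtɪʒə/.
Syllabifying with onset maximization leaves /d/ stranded (at most one coda consonant is licensed; onsets are limited to one consonant).
Each unlicensed consonant becomes the onset of a new syllable: /d/ → /dɪ/.

dɪtɪʒə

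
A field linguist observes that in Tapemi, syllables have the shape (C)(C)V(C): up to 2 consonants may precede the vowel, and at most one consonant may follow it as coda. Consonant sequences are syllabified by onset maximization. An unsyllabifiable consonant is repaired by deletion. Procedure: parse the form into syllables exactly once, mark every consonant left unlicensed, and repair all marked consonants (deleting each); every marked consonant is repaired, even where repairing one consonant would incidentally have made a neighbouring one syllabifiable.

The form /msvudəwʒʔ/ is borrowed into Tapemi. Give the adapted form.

svudəw

Under (C)(C)V(C), the unsyllabifiable consonants are /m/, /ʒ/, /ʔ/ (at most one coda consonant is licensed; onsets may contain at most 2 consonants).
Deleting the stranded consonants removes /m/, /ʒ/, /ʔ/.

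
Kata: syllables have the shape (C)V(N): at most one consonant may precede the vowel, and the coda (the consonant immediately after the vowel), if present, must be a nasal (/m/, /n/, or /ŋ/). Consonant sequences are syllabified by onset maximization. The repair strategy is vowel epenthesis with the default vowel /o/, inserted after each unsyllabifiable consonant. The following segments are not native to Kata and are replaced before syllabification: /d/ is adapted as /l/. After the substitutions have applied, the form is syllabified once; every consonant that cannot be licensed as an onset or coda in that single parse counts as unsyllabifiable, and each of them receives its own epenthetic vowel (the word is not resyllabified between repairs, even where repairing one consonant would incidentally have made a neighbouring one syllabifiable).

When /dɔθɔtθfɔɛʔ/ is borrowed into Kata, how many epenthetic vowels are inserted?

After substitution the input is /lɔθɔtθfɔɛʔ/.
The unsyllabifiable consonants are /t/, /θ/, /ʔ/; each receives one epenthetic vowel.

3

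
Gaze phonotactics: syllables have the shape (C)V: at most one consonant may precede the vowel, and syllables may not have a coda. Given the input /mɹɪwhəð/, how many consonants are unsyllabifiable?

Syllabifying with onset maximization leaves /m/, /w/, /ð/ stranded (no codas are permitted; onsets are limited to one consonant).

3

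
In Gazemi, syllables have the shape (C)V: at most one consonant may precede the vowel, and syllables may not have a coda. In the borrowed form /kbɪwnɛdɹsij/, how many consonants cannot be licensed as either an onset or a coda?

5

The consonants /k/, /w/, /d/, /ɹ/, /j/ cannot be parsed into a legal (C)V syllable (no codas are permitted; onsets are limited to one consonant).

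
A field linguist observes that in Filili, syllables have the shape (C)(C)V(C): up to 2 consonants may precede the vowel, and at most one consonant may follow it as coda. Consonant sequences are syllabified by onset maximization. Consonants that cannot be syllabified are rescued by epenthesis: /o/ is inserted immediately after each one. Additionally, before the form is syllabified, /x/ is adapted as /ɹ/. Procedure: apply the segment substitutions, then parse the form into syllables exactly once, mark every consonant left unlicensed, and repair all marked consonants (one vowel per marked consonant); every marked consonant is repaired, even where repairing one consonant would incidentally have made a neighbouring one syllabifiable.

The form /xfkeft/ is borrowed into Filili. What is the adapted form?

ɹofkefto

Substitution: /x/ → /ɹ/, giving /ɹfkeft/.
Syllabifying with onset maximization leaves /ɹ/, /t/ stranded (at most one coda consonant is licensed; onsets may contain at most 2 consonants).
Inserting the epenthetic vowel yields /ɹ/ → /ɹo/, /t/ → /to/.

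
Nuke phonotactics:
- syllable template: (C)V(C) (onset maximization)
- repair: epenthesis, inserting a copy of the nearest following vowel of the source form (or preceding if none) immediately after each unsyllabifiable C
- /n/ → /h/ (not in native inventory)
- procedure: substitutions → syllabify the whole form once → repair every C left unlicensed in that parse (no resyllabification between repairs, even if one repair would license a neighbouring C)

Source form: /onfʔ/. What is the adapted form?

ohfoʔo

Substitution: /n/ → /h/, giving /ohfʔ/.
The consonants /f/, /ʔ/ cannot be parsed into a legal (C)V(C) syllable (at most one coda consonant is licensed; onsets are limited to one consonant).
Each unlicensed consonant becomes the onset of a new syllable: /f/ → /fo/, /ʔ/ → /ʔo/.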